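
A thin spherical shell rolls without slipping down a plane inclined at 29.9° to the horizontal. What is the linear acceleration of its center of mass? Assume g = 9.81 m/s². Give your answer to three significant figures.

Here I = (2/3)MR², so the shape factor k = I/(MR²) = 2/3.
Newton's second law down the slope: Mg sinθ − f = Ma. The torque equation fR = Iα (with α = a/R) gives f = kMa.
Eliminating f: Mg sinθ = (1+k)Ma, so a = g sinθ/(1+k) = 9.81 × sin29.9° / 1.667 ≈ 2.93 m/s².

a ≈ 2.93 m/s²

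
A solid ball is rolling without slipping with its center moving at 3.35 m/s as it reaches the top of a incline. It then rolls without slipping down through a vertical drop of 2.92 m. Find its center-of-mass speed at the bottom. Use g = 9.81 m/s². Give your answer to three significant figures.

For this body I = (2/5)MR², i.e. k = I/(MR²) = 0.4.
The rolling condition ω = v/R makes the rotational term ½I(v/R)² = ½kMv², so KE_total = ½(1+k)Mv² = (7/10)Mv².
Energy conservation: (7/10)Mv₀² + Mgh = (7/10)Mv², so v² = v₀² + 2gh/(1+k).
v = √(3.35² + 2×9.81×2.92/1.4) = √52.14 ≈ 7.22 m/s.

v ≈ 7.22 m/s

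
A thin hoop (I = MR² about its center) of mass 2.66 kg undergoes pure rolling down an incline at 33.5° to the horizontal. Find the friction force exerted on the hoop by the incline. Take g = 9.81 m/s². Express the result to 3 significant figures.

For this body I = MR², i.e. k = I/(MR²) = 1.
Translational: Mg sinθ − f = Ma. Rotational about the CM: fR = Iα = kMRa, so f = kMa.
Combining, a = g sinθ/(1+k) and f = kMa = kMg sinθ/(1+k).
f = 1 × 2.66 × 9.81 × sin33.5° / 2 ≈ 7.20 N.

f ≈ 7.20 N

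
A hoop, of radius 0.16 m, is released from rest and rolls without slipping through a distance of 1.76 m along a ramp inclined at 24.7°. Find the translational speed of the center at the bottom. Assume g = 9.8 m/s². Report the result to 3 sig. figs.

Here I = MR², so the shape factor k = I/(MR²) = 1.
Rolling without slipping gives ω = v/R, so the total kinetic energy is ½Mv² + ½Iω² = ½(1+k)Mv² = Mv².
The vertical drop is h = L sinθ = 1.76 × sin24.7° = 0.7354 m.
Energy conservation: Mgh = Mv², so v = √(2gh/(1+k)) = √(2 × 9.8 × 0.7354 / 2) ≈ 2.68 m/s.

v ≈ 2.68 m/s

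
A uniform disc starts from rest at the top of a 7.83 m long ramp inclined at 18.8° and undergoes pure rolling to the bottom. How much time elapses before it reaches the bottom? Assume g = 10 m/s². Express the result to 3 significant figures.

t ≈ 2.70 s

The moment of inertia is (1/2)MR², giving k ≡ I/(MR²) = 0.5.
Translational: Mg sinθ − f = Ma. Rotational about the CM: fR = Iα = kMRa, so f = kMa.
Hence a = g sinθ/(1+k) = 10×sin18.8°/1.5 = 2.148 m/s².
With constant a from rest, t = √(2L/a) = √(2·7.83/2.148) ≈ 2.70 s.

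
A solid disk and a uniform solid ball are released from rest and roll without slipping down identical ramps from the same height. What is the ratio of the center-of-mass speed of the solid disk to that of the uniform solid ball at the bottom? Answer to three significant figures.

Each satisfies Mgh = ½(1+k)Mv² with k = I/(MR²), so v ∝ 1/√(1+k).
For the solid disk k = 0.5; for the uniform solid ball k = 0.4.
v₁/v₂ = √((1+k₂)/(1+k₁)) = √(1.4/1.5) ≈ 0.966.

v_ratio ≈ 0.966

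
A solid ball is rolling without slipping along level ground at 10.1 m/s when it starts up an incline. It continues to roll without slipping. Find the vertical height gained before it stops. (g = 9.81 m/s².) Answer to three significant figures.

h ≈ 7.28 m

For this body I = (2/5)MR², i.e. k = I/(MR²) = 0.4.
Pure rolling means v = ωR; then KE = ½Mv² + ½I(v/R)² = ½(1+k)Mv² = (7/10)Mv².
All of this converts to potential energy at the highest point: (7/10)Mv₀² = Mgh.
Thus h = (1+k)v₀²/(2g) = 1.4 × 10.1² / (2 × 9.81) ≈ 7.28 m.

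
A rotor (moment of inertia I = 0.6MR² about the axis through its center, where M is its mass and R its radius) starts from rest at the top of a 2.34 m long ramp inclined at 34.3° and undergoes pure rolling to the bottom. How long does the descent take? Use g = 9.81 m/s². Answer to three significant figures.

t ≈ 1.16 s

For this body I = 0.6MR², i.e. k = I/(MR²) = 0.6.
Newton's second law down the slope: Mg sinθ − f = Ma. The torque equation fR = Iα (with α = a/R) gives f = kMa.
Hence a = g sinθ/(1+k) = 9.81×sin34.3°/1.6 = 3.455 m/s².
Starting from rest, L = ½at², so t = √(2L/a) = √(2×2.34/3.455) ≈ 1.16 s.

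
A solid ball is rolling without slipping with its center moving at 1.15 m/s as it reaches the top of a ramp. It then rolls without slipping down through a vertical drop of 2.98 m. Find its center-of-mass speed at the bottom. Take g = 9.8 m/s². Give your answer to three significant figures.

v ≈ 6.56 m/s

For this body I = (2/5)MR², i.e. k = I/(MR²) = 0.4.
Pure rolling means v = ωR; then KE = ½Mv² + ½I(v/R)² = ½(1+k)Mv² = (7/10)Mv².
Energy conservation: (7/10)Mv₀² + Mgh = (7/10)Mv², so v² = v₀² + 2gh/(1+k).
v = √(1.15² + 2×9.8×2.98/1.4) = √43.04 ≈ 6.56 m/s.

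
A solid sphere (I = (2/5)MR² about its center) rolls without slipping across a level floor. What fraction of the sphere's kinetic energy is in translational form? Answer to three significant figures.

Here I = (2/5)MR², so the shape factor k = I/(MR²) = 0.4.
Since ω = v/R, the translational part is ½Mv² and the rotational part is ½I(v/R)² = ½kMv²; the total is ½(1+k)Mv².
The translational fraction is therefore 1/(1+k) = 1/1.4 ≈ 0.714.

fraction ≈ 0.714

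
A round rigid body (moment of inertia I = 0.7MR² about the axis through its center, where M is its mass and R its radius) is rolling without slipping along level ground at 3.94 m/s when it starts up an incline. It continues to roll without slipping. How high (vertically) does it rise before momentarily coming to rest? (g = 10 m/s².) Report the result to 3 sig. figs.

Here I = 0.7MR², so the shape factor k = I/(MR²) = 0.7.
Rolling without slipping gives ω = v/R, so the total kinetic energy is ½Mv² + ½Iω² = ½(1+k)Mv² = (17/20)Mv².
All of this converts to potential energy at the highest point: (17/20)Mv₀² = Mgh.
Thus h = (1+k)v₀²/(2g) = 1.7 × 3.94² / (2 × 10) ≈ 1.32 m.

h ≈ 1.32 m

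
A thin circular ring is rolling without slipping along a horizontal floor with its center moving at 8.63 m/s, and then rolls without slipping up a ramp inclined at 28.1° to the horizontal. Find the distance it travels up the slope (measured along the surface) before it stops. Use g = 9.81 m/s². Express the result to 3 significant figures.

d ≈ 16.1 m

The moment of inertia is MR², giving k ≡ I/(MR²) = 1.
Rolling without slipping gives ω = v/R, so the total kinetic energy is ½Mv² + ½Iω² = ½(1+k)Mv² = Mv².
Setting this equal to Mgh gives the vertical rise h = (1+k)v₀²/(2g) = 2×8.63²/(2×9.81) = 7.592 m.
Along the incline, d = h/sinθ = 7.592/sin28.1° ≈ 16.1 m.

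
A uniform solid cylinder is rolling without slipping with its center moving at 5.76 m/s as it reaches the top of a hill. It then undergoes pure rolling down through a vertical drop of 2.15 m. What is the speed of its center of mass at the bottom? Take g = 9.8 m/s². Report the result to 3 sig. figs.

The moment of inertia is (1/2)MR², giving k ≡ I/(MR²) = 0.5.
Since it rolls without slipping, ω = v/R and KE = ½Mv² + ½Iω² = ½(1+k)Mv² = (3/4)Mv².
Energy conservation: (3/4)Mv₀² + Mgh = (3/4)Mv², so v² = v₀² + 2gh/(1+k).
v = √(5.76² + 2×9.8×2.15/1.5) = √61.27 ≈ 7.83 m/s.

v ≈ 7.83 m/s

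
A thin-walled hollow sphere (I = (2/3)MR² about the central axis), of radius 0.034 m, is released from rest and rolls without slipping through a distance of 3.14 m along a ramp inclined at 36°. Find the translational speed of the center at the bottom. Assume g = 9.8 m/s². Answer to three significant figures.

Here I = (2/3)MR², so the shape factor k = I/(MR²) = 2/3.
Pure rolling means v = ωR; then KE = ½Mv² + ½I(v/R)² = ½(1+k)Mv² = (5/6)Mv².
The vertical drop is h = L sinθ = 3.14 × sin36° = 1.846 m.
Setting Mgh = (5/6)Mv² gives v = √(2gh/(1+k)) = √(2·9.8·1.846/1.667) ≈ 4.66 m/s.

v ≈ 4.66 m/s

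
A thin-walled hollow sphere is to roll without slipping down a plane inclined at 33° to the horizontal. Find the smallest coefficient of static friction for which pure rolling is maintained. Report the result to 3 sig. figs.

μ_min ≈ 0.260

Here I = (2/3)MR², so the shape factor k = I/(MR²) = 2/3.
Translational: Mg sinθ − f = Ma. Rotational about the CM: fR = Iα = kMRa, so f = kMa.
These give a = g sinθ/(1+k) and the required friction f = kMg sinθ/(1+k).
The normal force is N = Mg cosθ, so μ_min = f/N = k tanθ/(1+k).
μ_min = (2/3) × tan33° / 1.667 ≈ 0.260.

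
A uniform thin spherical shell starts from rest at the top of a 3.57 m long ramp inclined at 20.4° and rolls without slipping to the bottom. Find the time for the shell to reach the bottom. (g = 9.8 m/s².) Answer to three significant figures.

t ≈ 1.87 s

For this body I = (2/3)MR², i.e. k = I/(MR²) = 2/3.
Newton's second law down the slope: Mg sinθ − f = Ma. The torque equation fR = Iα (with α = a/R) gives f = kMa.
Hence a = g sinθ/(1+k) = 9.8×sin20.4°/1.667 = 2.05 m/s².
With constant a from rest, t = √(2L/a) = √(2·3.57/2.05) ≈ 1.87 s.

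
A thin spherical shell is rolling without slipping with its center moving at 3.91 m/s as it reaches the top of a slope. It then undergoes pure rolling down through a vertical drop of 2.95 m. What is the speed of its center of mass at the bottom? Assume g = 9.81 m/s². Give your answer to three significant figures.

Here I = (2/3)MR², so the shape factor k = I/(MR²) = 2/3.
Rolling without slipping gives ω = v/R, so the total kinetic energy is ½Mv² + ½Iω² = ½(1+k)Mv² = (5/6)Mv².
Conserving energy between top and bottom: (5/6)Mv² = (5/6)Mv₀² + Mgh, hence v² = v₀² + 2gh/(1+k).
v = √(3.91² + 2×9.81×2.95/1.667) = √50.02 ≈ 7.07 m/s.

v ≈ 7.07 m/s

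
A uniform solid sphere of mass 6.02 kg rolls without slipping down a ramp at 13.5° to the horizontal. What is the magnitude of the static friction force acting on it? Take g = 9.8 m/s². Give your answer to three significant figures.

f ≈ 3.93 N

With I = (2/5)MR², the ratio k = I/(MR²) is 0.4.
Newton's second law down the slope: Mg sinθ − f = Ma. The torque equation fR = Iα (with α = a/R) gives f = kMa.
Combining, a = g sinθ/(1+k) and f = kMa = kMg sinθ/(1+k).
f = 0.4 × 6.02 × 9.8 × sin13.5° / 1.4 ≈ 3.93 N.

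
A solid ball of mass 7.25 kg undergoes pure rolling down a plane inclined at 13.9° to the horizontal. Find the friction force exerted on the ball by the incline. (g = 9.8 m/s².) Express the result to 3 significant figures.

Here I = (2/5)MR², so the shape factor k = I/(MR²) = 0.4.
Along the incline Mg sinθ − f = Ma, and torque about the center fR = Iα = kMR²(a/R) gives f = kMa.
Combining, a = g sinθ/(1+k) and f = kMa = kMg sinθ/(1+k).
f = 0.4 × 7.25 × 9.8 × sin13.9° / 1.4 ≈ 4.88 N.

f ≈ 4.88 N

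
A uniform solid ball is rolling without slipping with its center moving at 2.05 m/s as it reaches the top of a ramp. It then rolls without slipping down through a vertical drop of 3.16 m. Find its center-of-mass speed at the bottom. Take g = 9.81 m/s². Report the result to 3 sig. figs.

v ≈ 6.96 m/s

The moment of inertia is (2/5)MR², giving k ≡ I/(MR²) = 0.4.
Since it rolls without slipping, ω = v/R and KE = ½Mv² + ½Iω² = ½(1+k)Mv² = (7/10)Mv².
Conserving energy between top and bottom: (7/10)Mv² = (7/10)Mv₀² + Mgh, hence v² = v₀² + 2gh/(1+k).
v = √(2.05² + 2×9.81×3.16/1.4) = √48.49 ≈ 6.96 m/s.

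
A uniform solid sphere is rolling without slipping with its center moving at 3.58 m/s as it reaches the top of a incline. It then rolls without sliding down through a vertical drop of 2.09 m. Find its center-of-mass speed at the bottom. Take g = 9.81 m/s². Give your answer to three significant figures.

v ≈ 6.49 m/s

With I = (2/5)MR², the ratio k = I/(MR²) is 0.4.
Rolling without slipping gives ω = v/R, so the total kinetic energy is ½Mv² + ½Iω² = ½(1+k)Mv² = (7/10)Mv².
Energy conservation: (7/10)Mv₀² + Mgh = (7/10)Mv², so v² = v₀² + 2gh/(1+k).
v = √(3.58² + 2×9.81×2.09/1.4) = √42.11 ≈ 6.49 m/s.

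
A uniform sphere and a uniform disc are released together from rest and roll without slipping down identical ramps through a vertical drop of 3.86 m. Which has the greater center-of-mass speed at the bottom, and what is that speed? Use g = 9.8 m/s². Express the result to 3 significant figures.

For rolling without slipping, Mgh = ½(1+k)Mv² where k = I/(MR²), so v = √(2gh/(1+k)).
Uniform sphere: k = 0.4, giving v = √(2×9.8×3.86/1.4) = 7.351 m/s.
Uniform disc: k = 0.5, giving v = √(2×9.8×3.86/1.5) = 7.102 m/s.
The smaller k wins: the uniform sphere, at ≈ 7.35 m/s.

the uniform sphere, at v ≈ 7.35 m/s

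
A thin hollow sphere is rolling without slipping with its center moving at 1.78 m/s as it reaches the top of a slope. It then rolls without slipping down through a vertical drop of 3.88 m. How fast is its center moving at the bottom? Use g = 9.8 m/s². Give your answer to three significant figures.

v ≈ 6.99 m/s

For this body I = (2/3)MR², i.e. k = I/(MR²) = 2/3.
Pure rolling means v = ωR; then KE = ½Mv² + ½I(v/R)² = ½(1+k)Mv² = (5/6)Mv².
Conserving energy between top and bottom: (5/6)Mv² = (5/6)Mv₀² + Mgh, hence v² = v₀² + 2gh/(1+k).
v = √(1.78² + 2×9.8×3.88/1.667) = √48.8 ≈ 6.99 m/s.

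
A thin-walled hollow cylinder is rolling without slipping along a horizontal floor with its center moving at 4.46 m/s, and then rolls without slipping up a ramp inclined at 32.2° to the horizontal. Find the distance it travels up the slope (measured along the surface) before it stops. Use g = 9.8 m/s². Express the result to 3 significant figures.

The moment of inertia is MR², giving k ≡ I/(MR²) = 1.
The rolling condition ω = v/R makes the rotational term ½I(v/R)² = ½kMv², so KE_total = ½(1+k)Mv² = Mv².
Setting this equal to Mgh gives the vertical rise h = (1+k)v₀²/(2g) = 2×4.46²/(2×9.8) = 2.03 m.
The distance along the slope is d = h/sinθ = 2.03/sin32.2° ≈ 3.81 m.

d ≈ 3.81 m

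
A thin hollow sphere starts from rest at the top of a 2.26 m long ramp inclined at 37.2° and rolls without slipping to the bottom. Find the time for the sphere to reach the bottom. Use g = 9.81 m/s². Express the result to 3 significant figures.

t ≈ 1.13 s

The moment of inertia is (2/3)MR², giving k ≡ I/(MR²) = 2/3.
Along the incline Mg sinθ − f = Ma, and torque about the center fR = Iα = kMR²(a/R) gives f = kMa.
Hence a = g sinθ/(1+k) = 9.81×sin37.2°/1.667 = 3.559 m/s².
Starting from rest, L = ½at², so t = √(2L/a) = √(2×2.26/3.559) ≈ 1.13 s.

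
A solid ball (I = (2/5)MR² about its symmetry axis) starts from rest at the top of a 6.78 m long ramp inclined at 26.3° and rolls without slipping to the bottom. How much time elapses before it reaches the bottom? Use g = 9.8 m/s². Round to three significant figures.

The moment of inertia is (2/5)MR², giving k ≡ I/(MR²) = 0.4.
Newton's second law down the slope: Mg sinθ − f = Ma. The torque equation fR = Iα (with α = a/R) gives f = kMa.
Hence a = g sinθ/(1+k) = 9.8×sin26.3°/1.4 = 3.101 m/s².
With constant a from rest, t = √(2L/a) = √(2·6.78/3.101) ≈ 2.09 s.

t ≈ 2.09 s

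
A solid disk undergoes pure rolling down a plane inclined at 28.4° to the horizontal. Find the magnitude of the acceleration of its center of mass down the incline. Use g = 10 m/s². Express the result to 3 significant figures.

For this body I = (1/2)MR², i.e. k = I/(MR²) = 0.5.
Newton's second law down the slope: Mg sinθ − f = Ma. The torque equation fR = Iα (with α = a/R) gives f = kMa.
Eliminating f: Mg sinθ = (1+k)Ma, so a = g sinθ/(1+k) = 10 × sin28.4° / 1.5 ≈ 3.17 m/s².

a ≈ 3.17 m/s²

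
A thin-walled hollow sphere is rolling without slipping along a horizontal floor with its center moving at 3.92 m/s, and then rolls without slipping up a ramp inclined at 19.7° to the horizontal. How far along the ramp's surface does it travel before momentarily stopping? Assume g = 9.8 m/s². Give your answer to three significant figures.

Here I = (2/3)MR², so the shape factor k = I/(MR²) = 2/3.
The rolling condition ω = v/R makes the rotational term ½I(v/R)² = ½kMv², so KE_total = ½(1+k)Mv² = (5/6)Mv².
Setting this equal to Mgh gives the vertical rise h = (1+k)v₀²/(2g) = 1.667×3.92²/(2×9.8) = 1.307 m.
Along the incline, d = h/sinθ = 1.307/sin19.7° ≈ 3.88 m.

d ≈ 3.88 m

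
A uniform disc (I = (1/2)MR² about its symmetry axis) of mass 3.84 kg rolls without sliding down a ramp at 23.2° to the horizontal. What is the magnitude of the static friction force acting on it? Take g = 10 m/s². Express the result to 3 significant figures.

f ≈ 5.04 N

Here I = (1/2)MR², so the shape factor k = I/(MR²) = 0.5.
Translational: Mg sinθ − f = Ma. Rotational about the CM: fR = Iα = kMRa, so f = kMa.
Combining, a = g sinθ/(1+k) and f = kMa = kMg sinθ/(1+k).
f = 0.5 × 3.84 × 10 × sin23.2° / 1.5 ≈ 5.04 N.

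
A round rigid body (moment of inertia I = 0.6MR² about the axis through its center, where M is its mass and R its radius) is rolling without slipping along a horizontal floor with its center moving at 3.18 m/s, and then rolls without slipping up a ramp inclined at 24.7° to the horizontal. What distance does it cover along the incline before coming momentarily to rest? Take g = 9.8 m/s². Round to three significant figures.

Here I = 0.6MR², so the shape factor k = I/(MR²) = 0.6.
Since it rolls without slipping, ω = v/R and KE = ½Mv² + ½Iω² = ½(1+k)Mv² = (4/5)Mv².
Setting this equal to Mgh gives the vertical rise h = (1+k)v₀²/(2g) = 1.6×3.18²/(2×9.8) = 0.8255 m.
The distance along the slope is d = h/sinθ = 0.8255/sin24.7° ≈ 1.98 m.

d ≈ 1.98 m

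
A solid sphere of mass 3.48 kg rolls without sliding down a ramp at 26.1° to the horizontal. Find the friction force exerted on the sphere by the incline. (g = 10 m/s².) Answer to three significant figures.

f ≈ 4.37 N

For this body I = (2/5)MR², i.e. k = I/(MR²) = 0.4.
Translational: Mg sinθ − f = Ma. Rotational about the CM: fR = Iα = kMRa, so f = kMa.
Combining, a = g sinθ/(1+k) and f = kMa = kMg sinθ/(1+k).
f = 0.4 × 3.48 × 10 × sin26.1° / 1.4 ≈ 4.37 N.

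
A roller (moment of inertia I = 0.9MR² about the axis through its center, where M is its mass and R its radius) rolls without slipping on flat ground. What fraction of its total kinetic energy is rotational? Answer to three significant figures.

For this body I = 0.9MR², i.e. k = I/(MR²) = 0.9.
Since ω = v/R, the translational part is ½Mv² and the rotational part is ½I(v/R)² = ½kMv²; the total is ½(1+k)Mv².
The rotational fraction is therefore k/(1+k) = 0.9/1.9 ≈ 0.474.

fraction ≈ 0.474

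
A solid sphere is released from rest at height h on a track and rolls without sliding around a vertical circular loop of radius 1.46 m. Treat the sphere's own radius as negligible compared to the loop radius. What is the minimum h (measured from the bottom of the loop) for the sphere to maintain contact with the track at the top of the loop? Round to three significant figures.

h_min ≈ 3.94 m

Here I = (2/5)MR², so the shape factor k = I/(MR²) = 0.4.
At the top, contact is just lost when gravity alone supplies the centripetal force: Mg = Mv_top²/r, i.e. v_top² = gr.
With ω = v/R, the kinetic energy at speed v is ½(1+k)Mv² = (7/10)Mv².
Energy conservation from release (height h) to the top (height 2r): Mgh = Mg(2r) + (7/10)M·gr.
Thus h_min = 2r + (1+k)r/2 = r(2 + 1.4/2) = 1.46 × 2.7 ≈ 3.94 m.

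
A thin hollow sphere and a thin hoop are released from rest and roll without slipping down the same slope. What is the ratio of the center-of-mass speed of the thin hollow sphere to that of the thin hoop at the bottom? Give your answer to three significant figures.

v_ratio ≈ 1.10

Each satisfies Mgh = ½(1+k)Mv² with k = I/(MR²), so v ∝ 1/√(1+k).
For the thin hollow sphere k = 2/3; for the thin hoop k = 1.
v₁/v₂ = √((1+k₂)/(1+k₁)) = √(2/1.667) ≈ 1.10.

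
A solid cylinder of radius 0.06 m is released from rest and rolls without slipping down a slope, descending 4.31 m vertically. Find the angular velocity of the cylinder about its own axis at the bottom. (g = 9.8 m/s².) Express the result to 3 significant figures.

ω ≈ 125 rad/s

Here I = (1/2)MR², so the shape factor k = I/(MR²) = 0.5.
Pure rolling means v = ωR; then KE = ½Mv² + ½I(v/R)² = ½(1+k)Mv² = (3/4)Mv².
Energy conservation Mgh = ½(1+k)Mv² gives v = √(2gh/(1+k)) = √(2 × 9.8 × 4.31 / 1.5) = 7.504 m/s.
Then ω = v/R = 7.504 / 0.06 ≈ 125 rad/s.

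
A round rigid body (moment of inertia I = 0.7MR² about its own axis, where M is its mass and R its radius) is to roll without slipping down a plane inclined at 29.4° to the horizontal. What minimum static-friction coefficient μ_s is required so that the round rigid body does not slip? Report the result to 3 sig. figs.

For this body I = 0.7MR², i.e. k = I/(MR²) = 0.7.
Newton's second law down the slope: Mg sinθ − f = Ma. The torque equation fR = Iα (with α = a/R) gives f = kMa.
These give a = g sinθ/(1+k) and the required friction f = kMg sinθ/(1+k).
The normal force is N = Mg cosθ, so μ_min = f/N = k tanθ/(1+k).
μ_min = 0.7 × tan29.4° / 1.7 ≈ 0.232.

μ_min ≈ 0.232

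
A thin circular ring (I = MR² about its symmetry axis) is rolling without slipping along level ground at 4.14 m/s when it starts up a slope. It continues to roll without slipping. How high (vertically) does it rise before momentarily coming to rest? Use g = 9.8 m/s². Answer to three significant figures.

h ≈ 1.75 m

Here I = MR², so the shape factor k = I/(MR²) = 1.
Rolling without slipping gives ω = v/R, so the total kinetic energy is ½Mv² + ½Iω² = ½(1+k)Mv² = Mv².
All of this converts to potential energy at the highest point: Mv₀² = Mgh.
Thus h = (1+k)v₀²/(2g) = 2 × 4.14² / (2 × 9.8) ≈ 1.75 m.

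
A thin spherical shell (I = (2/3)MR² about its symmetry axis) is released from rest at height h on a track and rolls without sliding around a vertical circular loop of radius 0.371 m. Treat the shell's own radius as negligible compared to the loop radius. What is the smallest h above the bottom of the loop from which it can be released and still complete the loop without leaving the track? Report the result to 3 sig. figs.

h_min ≈ 1.05 m

The moment of inertia is (2/3)MR², giving k ≡ I/(MR²) = 2/3.
At the top of the loop, the minimum-contact condition is Mg = Mv_top²/r, so v_top² = gr.
With ω = v/R, the kinetic energy at speed v is ½(1+k)Mv² = (5/6)Mv².
Energy conservation from release (height h) to the top (height 2r): Mgh = Mg(2r) + (5/6)M·gr.
Thus h_min = 2r + (1+k)r/2 = r(2 + 1.667/2) = 0.371 × 2.833 ≈ 1.05 m.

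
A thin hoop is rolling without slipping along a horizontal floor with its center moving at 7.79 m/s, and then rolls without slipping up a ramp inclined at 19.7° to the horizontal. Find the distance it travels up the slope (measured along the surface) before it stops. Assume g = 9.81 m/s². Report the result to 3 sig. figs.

d ≈ 18.4 m

The moment of inertia is MR², giving k ≡ I/(MR²) = 1.
The rolling condition ω = v/R makes the rotational term ½I(v/R)² = ½kMv², so KE_total = ½(1+k)Mv² = Mv².
Setting this equal to Mgh gives the vertical rise h = (1+k)v₀²/(2g) = 2×7.79²/(2×9.81) = 6.186 m.
The distance along the slope is d = h/sinθ = 6.186/sin19.7° ≈ 18.4 m.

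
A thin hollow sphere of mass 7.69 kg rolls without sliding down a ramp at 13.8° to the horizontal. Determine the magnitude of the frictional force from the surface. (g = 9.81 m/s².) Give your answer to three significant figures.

For this body I = (2/3)MR², i.e. k = I/(MR²) = 2/3.
Translational: Mg sinθ − f = Ma. Rotational about the CM: fR = Iα = kMRa, so f = kMa.
Combining, a = g sinθ/(1+k) and f = kMa = kMg sinθ/(1+k).
f = (2/3) × 7.69 × 9.81 × sin13.8° / 1.667 ≈ 7.20 N.

f ≈ 7.20 N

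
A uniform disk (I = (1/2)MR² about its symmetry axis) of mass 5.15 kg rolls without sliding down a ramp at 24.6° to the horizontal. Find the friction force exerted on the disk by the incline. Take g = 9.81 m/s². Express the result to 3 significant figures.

f ≈ 7.01 N

For this body I = (1/2)MR², i.e. k = I/(MR²) = 0.5.
Newton's second law down the slope: Mg sinθ − f = Ma. The torque equation fR = Iα (with α = a/R) gives f = kMa.
Combining, a = g sinθ/(1+k) and f = kMa = kMg sinθ/(1+k).
f = 0.5 × 5.15 × 9.81 × sin24.6° / 1.5 ≈ 7.01 N.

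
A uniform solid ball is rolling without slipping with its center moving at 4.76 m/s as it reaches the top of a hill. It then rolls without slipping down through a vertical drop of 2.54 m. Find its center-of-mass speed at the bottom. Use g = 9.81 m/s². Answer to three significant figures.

v ≈ 7.63 m/s

The moment of inertia is (2/5)MR², giving k ≡ I/(MR²) = 0.4.
Pure rolling means v = ωR; then KE = ½Mv² + ½I(v/R)² = ½(1+k)Mv² = (7/10)Mv².
Conserving energy between top and bottom: (7/10)Mv² = (7/10)Mv₀² + Mgh, hence v² = v₀² + 2gh/(1+k).
v = √(4.76² + 2×9.81×2.54/1.4) = √58.25 ≈ 7.63 m/s.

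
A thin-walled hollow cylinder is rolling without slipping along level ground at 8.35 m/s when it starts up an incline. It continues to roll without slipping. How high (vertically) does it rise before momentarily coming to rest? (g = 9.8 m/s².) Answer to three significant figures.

h ≈ 7.11 m

With I = MR², the ratio k = I/(MR²) is 1.
Since it rolls without slipping, ω = v/R and KE = ½Mv² + ½Iω² = ½(1+k)Mv² = Mv².
At the top the kinetic energy is zero, so Mv₀² = Mgh.
Thus h = (1+k)v₀²/(2g) = 2 × 8.35² / (2 × 9.8) ≈ 7.11 m.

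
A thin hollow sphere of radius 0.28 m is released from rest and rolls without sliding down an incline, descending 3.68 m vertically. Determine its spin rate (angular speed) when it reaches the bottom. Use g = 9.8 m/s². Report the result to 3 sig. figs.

Here I = (2/3)MR², so the shape factor k = I/(MR²) = 2/3.
Pure rolling means v = ωR; then KE = ½Mv² + ½I(v/R)² = ½(1+k)Mv² = (5/6)Mv².
Energy conservation Mgh = ½(1+k)Mv² gives v = √(2gh/(1+k)) = √(2 × 9.8 × 3.68 / 1.667) = 6.579 m/s.
Then ω = v/R = 6.579 / 0.28 ≈ 23.5 rad/s.

ω ≈ 23.5 rad/s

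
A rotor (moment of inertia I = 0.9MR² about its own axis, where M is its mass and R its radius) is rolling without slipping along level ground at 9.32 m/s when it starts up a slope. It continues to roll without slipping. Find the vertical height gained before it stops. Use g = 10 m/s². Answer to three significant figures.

h ≈ 8.25 m

The moment of inertia is 0.9MR², giving k ≡ I/(MR²) = 0.9.
Since it rolls without slipping, ω = v/R and KE = ½Mv² + ½Iω² = ½(1+k)Mv² = (19/20)Mv².
At the top the kinetic energy is zero, so (19/20)Mv₀² = Mgh.
Thus h = (1+k)v₀²/(2g) = 1.9 × 9.32² / (2 × 10) ≈ 8.25 m.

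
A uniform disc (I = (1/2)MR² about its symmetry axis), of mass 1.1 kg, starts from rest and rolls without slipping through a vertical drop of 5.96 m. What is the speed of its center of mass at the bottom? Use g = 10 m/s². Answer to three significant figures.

v ≈ 8.91 m/s

For this body I = (1/2)MR², i.e. k = I/(MR²) = 0.5.
Pure rolling means v = ωR; then KE = ½Mv² + ½I(v/R)² = ½(1+k)Mv² = (3/4)Mv².
Setting Mgh = (3/4)Mv² gives v = √(2gh/(1+k)) = √(2·10·5.96/1.5) ≈ 8.91 m/s.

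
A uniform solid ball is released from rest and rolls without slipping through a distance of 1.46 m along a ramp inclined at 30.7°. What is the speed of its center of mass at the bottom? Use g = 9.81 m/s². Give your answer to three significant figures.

The moment of inertia is (2/5)MR², giving k ≡ I/(MR²) = 0.4.
The rolling condition ω = v/R makes the rotational term ½I(v/R)² = ½kMv², so KE_total = ½(1+k)Mv² = (7/10)Mv².
The vertical drop is h = L sinθ = 1.46 × sin30.7° = 0.7454 m.
Energy conservation: Mgh = (7/10)Mv², so v = √(2gh/(1+k)) = √(2 × 9.81 × 0.7454 / 1.4) ≈ 3.23 m/s.

v ≈ 3.23 m/s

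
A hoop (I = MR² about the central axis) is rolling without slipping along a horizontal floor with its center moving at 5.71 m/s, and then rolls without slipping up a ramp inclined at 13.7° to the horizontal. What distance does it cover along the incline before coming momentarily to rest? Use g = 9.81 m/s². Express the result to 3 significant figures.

Here I = MR², so the shape factor k = I/(MR²) = 1.
Pure rolling means v = ωR; then KE = ½Mv² + ½I(v/R)² = ½(1+k)Mv² = Mv².
Setting this equal to Mgh gives the vertical rise h = (1+k)v₀²/(2g) = 2×5.71²/(2×9.81) = 3.324 m.
Along the incline, d = h/sinθ = 3.324/sin13.7° ≈ 14.0 m.

d ≈ 14.0 m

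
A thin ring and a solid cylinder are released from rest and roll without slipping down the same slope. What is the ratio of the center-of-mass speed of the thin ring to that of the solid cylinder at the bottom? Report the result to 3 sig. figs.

v_ratio ≈ 0.866

Each satisfies Mgh = ½(1+k)Mv² with k = I/(MR²), so v ∝ 1/√(1+k).
For the thin ring k = 1; for the solid cylinder k = 0.5.
v₁/v₂ = √((1+k₂)/(1+k₁)) = √(1.5/2) ≈ 0.866.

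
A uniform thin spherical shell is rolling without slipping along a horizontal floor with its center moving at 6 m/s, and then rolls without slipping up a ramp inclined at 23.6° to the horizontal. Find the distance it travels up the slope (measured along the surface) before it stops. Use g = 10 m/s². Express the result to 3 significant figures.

d ≈ 7.49 m

With I = (2/3)MR², the ratio k = I/(MR²) is 2/3.
Pure rolling means v = ωR; then KE = ½Mv² + ½I(v/R)² = ½(1+k)Mv² = (5/6)Mv².
Setting this equal to Mgh gives the vertical rise h = (1+k)v₀²/(2g) = 1.667×6²/(2×10) = 3 m.
Along the incline, d = h/sinθ = 3/sin23.6° ≈ 7.49 m.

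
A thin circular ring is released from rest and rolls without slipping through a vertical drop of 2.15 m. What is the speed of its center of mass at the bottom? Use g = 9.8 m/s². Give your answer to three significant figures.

The moment of inertia is MR², giving k ≡ I/(MR²) = 1.
The rolling condition ω = v/R makes the rotational term ½I(v/R)² = ½kMv², so KE_total = ½(1+k)Mv² = Mv².
Setting Mgh = Mv² gives v = √(2gh/(1+k)) = √(2·9.8·2.15/2) ≈ 4.59 m/s.

v ≈ 4.59 m/s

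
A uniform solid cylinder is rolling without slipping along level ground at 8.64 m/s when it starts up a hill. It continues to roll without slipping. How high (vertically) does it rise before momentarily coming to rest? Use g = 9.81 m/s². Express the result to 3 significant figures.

The moment of inertia is (1/2)MR², giving k ≡ I/(MR²) = 0.5.
Rolling without slipping gives ω = v/R, so the total kinetic energy is ½Mv² + ½Iω² = ½(1+k)Mv² = (3/4)Mv².
At the top the kinetic energy is zero, so (3/4)Mv₀² = Mgh.
Thus h = (1+k)v₀²/(2g) = 1.5 × 8.64² / (2 × 9.81) ≈ 5.71 m.

h ≈ 5.71 m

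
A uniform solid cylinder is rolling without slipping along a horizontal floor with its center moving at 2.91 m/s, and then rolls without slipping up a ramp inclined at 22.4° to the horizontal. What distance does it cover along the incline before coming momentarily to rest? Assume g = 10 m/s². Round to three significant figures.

d ≈ 1.67 m

The moment of inertia is (1/2)MR², giving k ≡ I/(MR²) = 0.5.
Since it rolls without slipping, ω = v/R and KE = ½Mv² + ½Iω² = ½(1+k)Mv² = (3/4)Mv².
Setting this equal to Mgh gives the vertical rise h = (1+k)v₀²/(2g) = 1.5×2.91²/(2×10) = 0.6351 m.
The distance along the slope is d = h/sinθ = 0.6351/sin22.4° ≈ 1.67 m.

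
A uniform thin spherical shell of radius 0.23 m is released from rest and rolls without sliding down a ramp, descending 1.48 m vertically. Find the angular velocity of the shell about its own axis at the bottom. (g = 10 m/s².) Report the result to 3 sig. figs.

ω ≈ 18.3 rad/s

For this body I = (2/3)MR², i.e. k = I/(MR²) = 2/3.
Since it rolls without slipping, ω = v/R and KE = ½Mv² + ½Iω² = ½(1+k)Mv² = (5/6)Mv².
Energy conservation Mgh = ½(1+k)Mv² gives v = √(2gh/(1+k)) = √(2 × 10 × 1.48 / 1.667) = 4.214 m/s.
Then ω = v/R = 4.214 / 0.23 ≈ 18.3 rad/s.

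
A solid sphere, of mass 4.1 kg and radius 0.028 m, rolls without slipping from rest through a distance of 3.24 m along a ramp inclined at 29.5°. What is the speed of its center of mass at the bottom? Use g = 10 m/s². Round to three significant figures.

The moment of inertia is (2/5)MR², giving k ≡ I/(MR²) = 0.4.
Since it rolls without slipping, ω = v/R and KE = ½Mv² + ½Iω² = ½(1+k)Mv² = (7/10)Mv².
The vertical drop is h = L sinθ = 3.24 × sin29.5° = 1.595 m.
Energy conservation: Mgh = (7/10)Mv², so v = √(2gh/(1+k)) = √(2 × 10 × 1.595 / 1.4) ≈ 4.77 m/s.

v ≈ 4.77 m/s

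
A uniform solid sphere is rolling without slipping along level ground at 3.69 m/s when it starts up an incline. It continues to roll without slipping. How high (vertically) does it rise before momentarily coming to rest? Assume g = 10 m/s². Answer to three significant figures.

h ≈ 0.953 m

With I = (2/5)MR², the ratio k = I/(MR²) is 0.4.
Since it rolls without slipping, ω = v/R and KE = ½Mv² + ½Iω² = ½(1+k)Mv² = (7/10)Mv².
At the top the kinetic energy is zero, so (7/10)Mv₀² = Mgh.
Thus h = (1+k)v₀²/(2g) = 1.4 × 3.69² / (2 × 10) ≈ 0.953 m.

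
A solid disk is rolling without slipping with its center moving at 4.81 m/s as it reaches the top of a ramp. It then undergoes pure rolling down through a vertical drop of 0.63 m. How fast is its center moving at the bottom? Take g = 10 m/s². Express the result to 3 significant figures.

The moment of inertia is (1/2)MR², giving k ≡ I/(MR²) = 0.5.
Pure rolling means v = ωR; then KE = ½Mv² + ½I(v/R)² = ½(1+k)Mv² = (3/4)Mv².
Conserving energy between top and bottom: (3/4)Mv² = (3/4)Mv₀² + Mgh, hence v² = v₀² + 2gh/(1+k).
v = √(4.81² + 2×10×0.63/1.5) = √31.54 ≈ 5.62 m/s.

v ≈ 5.62 m/s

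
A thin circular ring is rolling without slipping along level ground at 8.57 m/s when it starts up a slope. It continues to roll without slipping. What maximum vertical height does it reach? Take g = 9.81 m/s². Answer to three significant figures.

With I = MR², the ratio k = I/(MR²) is 1.
The rolling condition ω = v/R makes the rotational term ½I(v/R)² = ½kMv², so KE_total = ½(1+k)Mv² = Mv².
All of this converts to potential energy at the highest point: Mv₀² = Mgh.
Thus h = (1+k)v₀²/(2g) = 2 × 8.57² / (2 × 9.81) ≈ 7.49 m.

h ≈ 7.49 m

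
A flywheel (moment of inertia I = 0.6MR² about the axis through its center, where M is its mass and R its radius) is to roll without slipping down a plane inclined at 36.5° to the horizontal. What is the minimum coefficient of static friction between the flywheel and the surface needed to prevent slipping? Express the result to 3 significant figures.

μ_min ≈ 0.277

The moment of inertia is 0.6MR², giving k ≡ I/(MR²) = 0.6.
Translational: Mg sinθ − f = Ma. Rotational about the CM: fR = Iα = kMRa, so f = kMa.
These give a = g sinθ/(1+k) and the required friction f = kMg sinθ/(1+k).
With N = Mg cosθ, the no-slip condition f ≤ μN gives μ_min = f/N = k tanθ/(1+k).
μ_min = 0.6 × tan36.5° / 1.6 ≈ 0.277.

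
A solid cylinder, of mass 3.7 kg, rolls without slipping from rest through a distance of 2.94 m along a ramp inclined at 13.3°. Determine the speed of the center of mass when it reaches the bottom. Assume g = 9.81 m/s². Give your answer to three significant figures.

v ≈ 2.97 m/s

The moment of inertia is (1/2)MR², giving k ≡ I/(MR²) = 0.5.
Rolling without slipping gives ω = v/R, so the total kinetic energy is ½Mv² + ½Iω² = ½(1+k)Mv² = (3/4)Mv².
The vertical drop is h = L sinθ = 2.94 × sin13.3° = 0.6763 m.
Energy conservation: Mgh = (3/4)Mv², so v = √(2gh/(1+k)) = √(2 × 9.81 × 0.6763 / 1.5) ≈ 2.97 m/s.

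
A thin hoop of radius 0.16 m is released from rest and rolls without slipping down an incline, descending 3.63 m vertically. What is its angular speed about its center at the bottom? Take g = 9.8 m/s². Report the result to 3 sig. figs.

ω ≈ 37.3 rad/s

The moment of inertia is MR², giving k ≡ I/(MR²) = 1.
The rolling condition ω = v/R makes the rotational term ½I(v/R)² = ½kMv², so KE_total = ½(1+k)Mv² = Mv².
Energy conservation Mgh = ½(1+k)Mv² gives v = √(2gh/(1+k)) = √(2 × 9.8 × 3.63 / 2) = 5.964 m/s.
Then ω = v/R = 5.964 / 0.16 ≈ 37.3 rad/s.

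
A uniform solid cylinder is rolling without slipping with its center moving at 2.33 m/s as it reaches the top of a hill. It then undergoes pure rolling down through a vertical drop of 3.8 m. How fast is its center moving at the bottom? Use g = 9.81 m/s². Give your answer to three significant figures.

v ≈ 7.43 m/s

For this body I = (1/2)MR², i.e. k = I/(MR²) = 0.5.
Pure rolling means v = ωR; then KE = ½Mv² + ½I(v/R)² = ½(1+k)Mv² = (3/4)Mv².
Energy conservation: (3/4)Mv₀² + Mgh = (3/4)Mv², so v² = v₀² + 2gh/(1+k).
v = √(2.33² + 2×9.81×3.8/1.5) = √55.13 ≈ 7.43 m/s.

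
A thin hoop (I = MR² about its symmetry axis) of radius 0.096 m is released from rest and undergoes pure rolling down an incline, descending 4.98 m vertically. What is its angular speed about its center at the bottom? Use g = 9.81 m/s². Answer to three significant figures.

Here I = MR², so the shape factor k = I/(MR²) = 1.
The rolling condition ω = v/R makes the rotational term ½I(v/R)² = ½kMv², so KE_total = ½(1+k)Mv² = Mv².
Energy conservation Mgh = ½(1+k)Mv² gives v = √(2gh/(1+k)) = √(2 × 9.81 × 4.98 / 2) = 6.99 m/s.
Then ω = v/R = 6.99 / 0.096 ≈ 72.8 rad/s.

ω ≈ 72.8 rad/s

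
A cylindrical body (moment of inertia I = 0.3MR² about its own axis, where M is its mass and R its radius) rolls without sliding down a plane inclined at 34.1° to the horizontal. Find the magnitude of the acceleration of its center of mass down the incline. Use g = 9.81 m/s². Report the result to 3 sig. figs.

a ≈ 4.23 m/s²

The moment of inertia is 0.3MR², giving k ≡ I/(MR²) = 0.3.
Translational: Mg sinθ − f = Ma. Rotational about the CM: fR = Iα = kMRa, so f = kMa.
Eliminating f: Mg sinθ = (1+k)Ma, so a = g sinθ/(1+k) = 9.81 × sin34.1° / 1.3 ≈ 4.23 m/s².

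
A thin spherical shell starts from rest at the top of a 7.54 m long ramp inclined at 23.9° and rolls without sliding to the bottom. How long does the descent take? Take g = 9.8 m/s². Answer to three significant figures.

t ≈ 2.52 s

For this body I = (2/3)MR², i.e. k = I/(MR²) = 2/3.
Translational: Mg sinθ − f = Ma. Rotational about the CM: fR = Iα = kMRa, so f = kMa.
Hence a = g sinθ/(1+k) = 9.8×sin23.9°/1.667 = 2.382 m/s².
With constant a from rest, t = √(2L/a) = √(2·7.54/2.382) ≈ 2.52 s.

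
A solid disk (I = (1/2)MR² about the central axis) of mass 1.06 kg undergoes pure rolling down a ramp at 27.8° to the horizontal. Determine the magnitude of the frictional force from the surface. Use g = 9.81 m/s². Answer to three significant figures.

With I = (1/2)MR², the ratio k = I/(MR²) is 0.5.
Along the incline Mg sinθ − f = Ma, and torque about the center fR = Iα = kMR²(a/R) gives f = kMa.
Combining, a = g sinθ/(1+k) and f = kMa = kMg sinθ/(1+k).
f = 0.5 × 1.06 × 9.81 × sin27.8° / 1.5 ≈ 1.62 N.

f ≈ 1.62 N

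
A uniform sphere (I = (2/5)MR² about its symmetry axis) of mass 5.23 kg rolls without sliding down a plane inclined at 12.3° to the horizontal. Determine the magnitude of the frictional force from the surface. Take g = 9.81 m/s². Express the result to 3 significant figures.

f ≈ 3.12 N

For this body I = (2/5)MR², i.e. k = I/(MR²) = 0.4.
Newton's second law down the slope: Mg sinθ − f = Ma. The torque equation fR = Iα (with α = a/R) gives f = kMa.
Combining, a = g sinθ/(1+k) and f = kMa = kMg sinθ/(1+k).
f = 0.4 × 5.23 × 9.81 × sin12.3° / 1.4 ≈ 3.12 N.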